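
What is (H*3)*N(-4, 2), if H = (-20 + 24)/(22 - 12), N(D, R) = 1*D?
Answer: -24/5 ≈ -4.8000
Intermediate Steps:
N(D, R) = D
H = 2/5 (H = 4/10 = 4*(1/10) = 2/5 ≈ 0.40000)
(H*3)*N(-4, 2) = ((2/5)*3)*(-4) = (6/5)*(-4) = -24/5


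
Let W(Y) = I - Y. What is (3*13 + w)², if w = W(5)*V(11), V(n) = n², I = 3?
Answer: 41209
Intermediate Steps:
W(Y) = 3 - Y
w = -242 (w = (3 - 1*5)*11² = (3 - 5)*121 = -2*121 = -242)
(3*13 + w)² = (3*13 - 242)² = (39 - 242)² = (-203)² = 41209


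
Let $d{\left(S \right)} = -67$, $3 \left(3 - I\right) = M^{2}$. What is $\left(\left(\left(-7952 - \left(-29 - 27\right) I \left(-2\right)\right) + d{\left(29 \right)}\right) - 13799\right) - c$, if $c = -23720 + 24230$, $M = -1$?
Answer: $- \frac{67880}{3} \approx -22627.0$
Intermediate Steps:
$I = \frac{8}{3}$ ($I = 3 - \frac{\left(-1\right)^{2}}{3} = 3 - \frac{1}{3} = \frac{8}{3} \approx 2.6667$)
$c = 510$
$\left(\left(\left(-7952 - \left(-29 - 27\right) I \left(-2\right)\right) + d{\left(29 \right)}\right) - 13799\right) - c = \left(\left(\left(-7952 - \left(-29 - 27\right) \frac{8}{3} \left(-2\right)\right) - 67\right) - 13799\right) - 510 = \left(\left(\left(-7952 - \left(-56\right) \left(- \frac{16}{3}\right)\right) - 67\right) - 13799\right) - 510 = \left(\left(\left(-7952 - \frac{896}{3}\right) - 67\right) - 13799\right) - 510 = \left(\left(- \frac{24752}{3} - 67\right) - 13799\right) - 510 = \left(- \frac{24953}{3} - 13799\right) - 510 = - \frac{66350}{3} - 510 = - \frac{67880}{3}$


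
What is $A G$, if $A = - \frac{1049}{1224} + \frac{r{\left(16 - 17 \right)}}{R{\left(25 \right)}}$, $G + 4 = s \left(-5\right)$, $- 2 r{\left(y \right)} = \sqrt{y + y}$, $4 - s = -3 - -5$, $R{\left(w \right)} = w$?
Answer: $\frac{7343}{612} + \frac{7 i \sqrt{2}}{25} \approx 11.998 + 0.39598 i$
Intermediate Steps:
$s = 2$ ($s = 4 - \left(-3 - -5\right) = 4 - \left(-3 + 5\right) = 4 - 2 = 2$)
$r{\left(y \right)} = - \frac{\sqrt{2} \sqrt{y}}{2}$ ($r{\left(y \right)} = - \frac{\sqrt{y + y}}{2} = - \frac{\sqrt{2 y}}{2} = - \frac{\sqrt{2} \sqrt{y}}{2}$)
$G = -14$ ($G = -4 + 2 \left(-5\right) = -4 - 10 = -14$)
$A = - \frac{1049}{1224} - \frac{i \sqrt{2}}{50}$ ($A = - \frac{1049}{1224} + \frac{\left(- \frac{1}{2}\right) \sqrt{2} \sqrt{16 - 17}}{25} = \left(-1049\right) \frac{1}{1224} + - \frac{\sqrt{2} \sqrt{-1}}{2} \cdot \frac{1}{25} = - \frac{1049}{1224} + - \frac{\sqrt{2} i}{2} \cdot \frac{1}{25} = - \frac{1049}{1224} + - \frac{i \sqrt{2}}{2} \cdot \frac{1}{25} = - \frac{1049}{1224} - \frac{i \sqrt{2}}{50} \approx -0.85703 - 0.028284 i$)
$A G = \left(- \frac{1049}{1224} - \frac{i \sqrt{2}}{50}\right) \left(-14\right) = \frac{7343}{612} + \frac{7 i \sqrt{2}}{25}$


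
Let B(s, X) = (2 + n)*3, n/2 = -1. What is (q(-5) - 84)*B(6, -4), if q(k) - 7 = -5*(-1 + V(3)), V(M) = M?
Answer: 0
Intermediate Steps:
n = -2 (n = 2*(-1) = -2)
B(s, X) = 0 (B(s, X) = (2 - 2)*3 = 0*3 = 0)
q(k) = -3 (q(k) = 7 - 5*(-1 + 3) = 7 - 5*2 = 7 - 10 = -3)
(q(-5) - 84)*B(6, -4) = (-3 - 84)*0 = -87*0 = 0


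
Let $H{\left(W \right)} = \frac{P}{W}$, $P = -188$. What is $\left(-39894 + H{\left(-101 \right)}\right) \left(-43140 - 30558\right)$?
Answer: $\frac{296937053988}{101} \approx 2.94 \cdot 10^{9}$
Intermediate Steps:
$H{\left(W \right)} = - \frac{188}{W}$
$\left(-39894 + H{\left(-101 \right)}\right) \left(-43140 - 30558\right) = \left(-39894 - \frac{188}{-101}\right) \left(-43140 - 30558\right) = \left(-39894 - - \frac{188}{101}\right) \left(-73698\right) = \left(-39894 + \frac{188}{101}\right) \left(-73698\right) = \left(- \frac{4029106}{101}\right) \left(-73698\right) = \frac{296937053988}{101}$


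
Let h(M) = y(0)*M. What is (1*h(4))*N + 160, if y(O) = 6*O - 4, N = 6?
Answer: 64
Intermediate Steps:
y(O) = -4 + 6*O
h(M) = -4*M (h(M) = (-4 + 6*0)*M = (-4 + 0)*M = -4*M)
(1*h(4))*N + 160 = (1*(-4*4))*6 + 160 = (1*(-16))*6 + 160 = -16*6 + 160 = -96 + 160 = 64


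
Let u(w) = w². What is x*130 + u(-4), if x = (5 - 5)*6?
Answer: 16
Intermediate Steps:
x = 0 (x = 0*6 = 0)
x*130 + u(-4) = 0*130 + (-4)² = 0 + 16 = 16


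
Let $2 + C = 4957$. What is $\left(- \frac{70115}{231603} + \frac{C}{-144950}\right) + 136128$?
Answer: $\frac{913984403651737}{6714170970} \approx 1.3613 \cdot 10^{5}$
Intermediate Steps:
$C = 4955$ ($C = -2 + 4957 = 4955$)
$\left(- \frac{70115}{231603} + \frac{C}{-144950}\right) + 136128 = \left(- \frac{70115}{231603} + \frac{4955}{-144950}\right) + 136128 = \left(\left(-70115\right) \frac{1}{231603} + 4955 \left(- \frac{1}{144950}\right)\right) + 136128 = \left(- \frac{70115}{231603} - \frac{991}{28990}\right) + 136128 = - \frac{2262152423}{6714170970} + 136128 = \frac{913984403651737}{6714170970}$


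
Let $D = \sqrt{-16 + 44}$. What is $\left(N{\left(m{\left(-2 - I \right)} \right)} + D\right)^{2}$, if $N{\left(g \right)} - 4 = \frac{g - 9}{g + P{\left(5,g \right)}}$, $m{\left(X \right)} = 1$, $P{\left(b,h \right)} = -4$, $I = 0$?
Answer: $\frac{652}{9} + \frac{80 \sqrt{7}}{3} \approx 143.0$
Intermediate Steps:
$D = 2 \sqrt{7}$ ($D = \sqrt{28} = 2 \sqrt{7} \approx 5.2915$)
$N{\left(g \right)} = 4 + \frac{-9 + g}{-4 + g}$ ($N{\left(g \right)} = 4 + \frac{g - 9}{g - 4} = 4 + \frac{-9 + g}{-4 + g}$)
$\left(N{\left(m{\left(-2 - I \right)} \right)} + D\right)^{2} = \left(\frac{5 \left(-5 + 1\right)}{-4 + 1} + 2 \sqrt{7}\right)^{2} = \left(5 \frac{1}{-3} \left(-4\right) + 2 \sqrt{7}\right)^{2} = \left(5 \left(- \frac{1}{3}\right) \left(-4\right) + 2 \sqrt{7}\right)^{2} = \left(\frac{20}{3} + 2 \sqrt{7}\right)^{2}$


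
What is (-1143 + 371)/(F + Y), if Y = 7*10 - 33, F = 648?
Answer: -772/685 ≈ -1.1270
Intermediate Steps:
Y = 37 (Y = 70 - 33 = 37)
(-1143 + 371)/(F + Y) = (-1143 + 371)/(648 + 37) = -772/685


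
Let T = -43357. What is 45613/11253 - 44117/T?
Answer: 2474091442/487896321 ≈ 5.0709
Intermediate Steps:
45613/11253 - 44117/T = 45613/11253 - 44117/(-43357) = 45613*(1/11253) - 44117*(-1/43357) = 45613/11253 + 44117/43357 = 2474091442/487896321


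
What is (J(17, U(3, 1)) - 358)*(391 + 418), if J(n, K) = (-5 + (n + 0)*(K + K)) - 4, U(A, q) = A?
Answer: -214385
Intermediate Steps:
J(n, K) = -9 + 2*K*n (J(n, K) = (-5 + n*(2*K)) - 4 = (-5 + 2*K*n) - 4 = -9 + 2*K*n)
(J(17, U(3, 1)) - 358)*(391 + 418) = ((-9 + 2*3*17) - 358)*(391 + 418) = ((-9 + 102) - 358)*809 = (93 - 358)*809 = -265*809 = -214385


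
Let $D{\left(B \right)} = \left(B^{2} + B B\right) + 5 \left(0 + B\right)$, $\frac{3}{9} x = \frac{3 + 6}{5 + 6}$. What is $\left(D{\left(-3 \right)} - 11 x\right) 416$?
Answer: $-9984$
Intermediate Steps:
$x = \frac{27}{11}$ ($x = 3 \frac{3 + 6}{5 + 6} = 3 \cdot \frac{9}{11} = \frac{27}{11} \approx 2.4545$)
$D{\left(B \right)} = 2 B^{2} + 5 B$ ($D{\left(B \right)} = \left(B^{2} + B^{2}\right) + 5 B = 2 B^{2} + 5 B$)
$\left(D{\left(-3 \right)} - 11 x\right) 416 = \left(- 3 \left(5 + 2 \left(-3\right)\right) - 27\right) 416 = \left(- 3 \left(5 - 6\right) - 27\right) 416 = \left(\left(-3\right) \left(-1\right) - 27\right) 416 = \left(3 - 27\right) 416 = \left(-24\right) 416 = -9984$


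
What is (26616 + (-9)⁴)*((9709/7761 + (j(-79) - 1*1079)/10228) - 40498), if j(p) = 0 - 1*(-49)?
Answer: -17775241318543279/13229918 ≈ -1.3436e+9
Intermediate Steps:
j(p) = 49 (j(p) = 0 + 49 = 49)
(26616 + (-9)⁴)*((9709/7761 + (j(-79) - 1*1079)/10228) - 40498) = (26616 + (-9)⁴)*((9709/7761 + (49 - 1*1079)/10228) - 40498) = (26616 + 6561)*((9709*(1/7761) + (49 - 1079)*(1/10228)) - 40498) = 33177*((9709/7761 - 1030*1/10228) - 40498) = 33177*((9709/7761 - 515/5114) - 40498) = 33177*(45654911/39689754 - 40498) = 33177*(-1607310002581/39689754) = -17775241318543279/13229918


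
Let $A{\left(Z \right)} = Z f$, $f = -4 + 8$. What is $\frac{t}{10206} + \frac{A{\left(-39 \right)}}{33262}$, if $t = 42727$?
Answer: $\frac{709796669}{169735986} \approx 4.1818$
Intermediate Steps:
$f = 4$
$A{\left(Z \right)} = 4 Z$ ($A{\left(Z \right)} = Z 4 = 4 Z$)
$\frac{t}{10206} + \frac{A{\left(-39 \right)}}{33262} = \frac{42727}{10206} + \frac{4 \left(-39\right)}{33262} = 42727 \cdot \frac{1}{10206} - \frac{78}{16631} = \frac{42727}{10206} - \frac{78}{16631} = \frac{709796669}{169735986}$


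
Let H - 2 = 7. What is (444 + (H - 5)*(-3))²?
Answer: 186624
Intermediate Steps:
H = 9 (H = 2 + 7 = 9)
(444 + (H - 5)*(-3))² = (444 + (9 - 5)*(-3))² = (444 + 4*(-3))² = (444 - 12)² = 432² = 186624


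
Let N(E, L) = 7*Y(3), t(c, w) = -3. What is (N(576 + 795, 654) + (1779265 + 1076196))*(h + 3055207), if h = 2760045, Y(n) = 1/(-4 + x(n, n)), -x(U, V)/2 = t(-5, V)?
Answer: 16605245644554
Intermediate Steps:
x(U, V) = 6 (x(U, V) = -2*(-3) = 6)
Y(n) = ½ (Y(n) = 1/(-4 + 6) = 1/2 = ½)
N(E, L) = 7/2 (N(E, L) = 7*(½) = 7/2)
(N(576 + 795, 654) + (1779265 + 1076196))*(h + 3055207) = (7/2 + (1779265 + 1076196))*(2760045 + 3055207) = (7/2 + 2855461)*5815252 = (5710929/2)*5815252 = 16605245644554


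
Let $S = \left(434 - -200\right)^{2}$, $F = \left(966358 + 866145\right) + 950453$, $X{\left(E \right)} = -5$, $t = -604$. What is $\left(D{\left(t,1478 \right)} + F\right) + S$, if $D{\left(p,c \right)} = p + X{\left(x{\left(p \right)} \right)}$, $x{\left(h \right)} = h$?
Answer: $3184303$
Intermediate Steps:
$F = 2782956$ ($F = 1832503 + 950453 = 2782956$)
$D{\left(p,c \right)} = -5 + p$ ($D{\left(p,c \right)} = p - 5 = -5 + p$)
$S = 401956$ ($S = \left(434 + \left(-110 + 310\right)\right)^{2} = \left(434 + 200\right)^{2} = 634^{2} = 401956$)
$\left(D{\left(t,1478 \right)} + F\right) + S = \left(\left(-5 - 604\right) + 2782956\right) + 401956 = \left(-609 + 2782956\right) + 401956 = 2782347 + 401956 = 3184303$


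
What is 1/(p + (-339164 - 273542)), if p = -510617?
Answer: -1/1123323 ≈ -8.9022e-7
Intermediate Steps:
1/(p + (-339164 - 273542)) = 1/(-510617 + (-339164 - 273542)) = 1/(-510617 - 612706) = 1/(-1123323) = -1/1123323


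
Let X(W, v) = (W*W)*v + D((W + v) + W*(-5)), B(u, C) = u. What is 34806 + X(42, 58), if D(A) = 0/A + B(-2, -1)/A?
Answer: 7541491/55 ≈ 1.3712e+5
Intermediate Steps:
D(A) = -2/A (D(A) = 0/A - 2/A = 0 - 2/A = -2/A)
X(W, v) = -2/(v - 4*W) + v*W² (X(W, v) = (W*W)*v - 2/((W + v) + W*(-5)) = W²*v - 2/((W + v) - 5*W) = v*W² - 2/(v - 4*W) = -2/(v - 4*W) + v*W²)
34806 + X(42, 58) = 34806 + (2 + 58*42²*(-1*58 + 4*42))/(-1*58 + 4*42) = 34806 + (2 + 58*1764*(-58 + 168))/(-58 + 168) = 34806 + (2 + 58*1764*110)/110 = 34806 + (2 + 11254320)/110 = 34806 + (1/110)*11254322 = 34806 + 5627161/55 = 7541491/55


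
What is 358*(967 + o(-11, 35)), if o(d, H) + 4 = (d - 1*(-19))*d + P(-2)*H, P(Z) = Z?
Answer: 288190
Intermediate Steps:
o(d, H) = -4 - 2*H + d*(19 + d) (o(d, H) = -4 + ((d - 1*(-19))*d - 2*H) = -4 + ((d + 19)*d - 2*H) = -4 + ((19 + d)*d - 2*H) = -4 + (d*(19 + d) - 2*H) = -4 + (-2*H + d*(19 + d)) = -4 - 2*H + d*(19 + d))
358*(967 + o(-11, 35)) = 358*(967 + (-4 + (-11)² - 2*35 + 19*(-11))) = 358*(967 + (-4 + 121 - 70 - 209)) = 358*(967 - 162) = 358*805 = 288190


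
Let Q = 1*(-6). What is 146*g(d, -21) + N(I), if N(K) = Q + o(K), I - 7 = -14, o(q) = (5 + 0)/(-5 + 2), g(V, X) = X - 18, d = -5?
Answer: -17105/3 ≈ -5701.7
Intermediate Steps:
g(V, X) = -18 + X
Q = -6
o(q) = -5/3 (o(q) = 5/(-3) = 5*(-⅓) = -5/3)
I = -7 (I = 7 - 14 = -7)
N(K) = -23/3 (N(K) = -6 - 5/3 = -23/3)
146*g(d, -21) + N(I) = 146*(-18 - 21) - 23/3 = 146*(-39) - 23/3 = -5694 - 23/3 = -17105/3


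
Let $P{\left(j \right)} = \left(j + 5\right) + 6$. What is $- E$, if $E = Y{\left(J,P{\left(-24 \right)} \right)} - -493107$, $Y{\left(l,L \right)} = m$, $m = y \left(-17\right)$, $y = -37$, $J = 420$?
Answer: $-493736$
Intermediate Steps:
$P{\left(j \right)} = 11 + j$ ($P{\left(j \right)} = \left(5 + j\right) + 6 = 11 + j$)
$m = 629$ ($m = \left(-37\right) \left(-17\right) = 629$)
$Y{\left(l,L \right)} = 629$
$E = 493736$ ($E = 629 - -493107 = 629 + 493107 = 493736$)
$- E = \left(-1\right) 493736 = -493736$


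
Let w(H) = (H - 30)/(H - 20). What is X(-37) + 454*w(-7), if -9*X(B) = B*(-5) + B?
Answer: 16354/27 ≈ 605.70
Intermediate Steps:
X(B) = 4*B/9 (X(B) = -(B*(-5) + B)/9 = -(-5*B + B)/9 = -(-4)*B/9 = 4*B/9)
w(H) = (-30 + H)/(-20 + H)
X(-37) + 454*w(-7) = (4/9)*(-37) + 454*((-30 - 7)/(-20 - 7)) = -148/9 + 454*(-37/(-27)) = -148/9 + 454*(-1/27*(-37)) = -148/9 + 454*(37/27) = -148/9 + 16798/27 = 16354/27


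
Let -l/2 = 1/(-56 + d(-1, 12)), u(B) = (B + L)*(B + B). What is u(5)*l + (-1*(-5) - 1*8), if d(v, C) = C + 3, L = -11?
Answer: -243/41 ≈ -5.9268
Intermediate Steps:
d(v, C) = 3 + C
u(B) = 2*B*(-11 + B) (u(B) = (B - 11)*(B + B) = (-11 + B)*(2*B) = 2*B*(-11 + B))
l = 2/41 (l = -2/(-56 + (3 + 12)) = -2/(-56 + 15) = -2/(-41) = -2*(-1/41) = 2/41 ≈ 0.048781)
u(5)*l + (-1*(-5) - 1*8) = (2*5*(-11 + 5))*(2/41) + (-1*(-5) - 1*8) = (2*5*(-6))*(2/41) + (5 - 8) = -60*2/41 - 3 = -120/41 - 3 = -243/41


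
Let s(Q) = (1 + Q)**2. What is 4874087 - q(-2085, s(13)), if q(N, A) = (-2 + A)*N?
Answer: 5278577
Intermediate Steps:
q(N, A) = N*(-2 + A)
4874087 - q(-2085, s(13)) = 4874087 - (-2085)*(-2 + (1 + 13)**2) = 4874087 - (-2085)*(-2 + 14**2) = 4874087 - (-2085)*(-2 + 196) = 4874087 - (-2085)*194 = 4874087 - 1*(-404490) = 4874087 + 404490 = 5278577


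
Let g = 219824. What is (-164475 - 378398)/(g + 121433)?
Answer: -542873/341257 ≈ -1.5908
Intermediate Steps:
(-164475 - 378398)/(g + 121433) = (-164475 - 378398)/(219824 + 121433) = -542873/341257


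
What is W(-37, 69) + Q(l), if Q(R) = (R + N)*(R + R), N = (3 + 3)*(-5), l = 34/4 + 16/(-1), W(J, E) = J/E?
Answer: 77551/138 ≈ 561.96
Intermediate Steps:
l = -15/2 (l = 34*(¼) + 16*(-1) = 17/2 - 16 = -15/2 ≈ -7.5000)
N = -30 (N = 6*(-5) = -30)
Q(R) = 2*R*(-30 + R) (Q(R) = (R - 30)*(R + R) = (-30 + R)*(2*R) = 2*R*(-30 + R))
W(-37, 69) + Q(l) = -37/69 + 2*(-15/2)*(-30 - 15/2) = -37*1/69 + 2*(-15/2)*(-75/2) = -37/69 + 1125/2 = 77551/138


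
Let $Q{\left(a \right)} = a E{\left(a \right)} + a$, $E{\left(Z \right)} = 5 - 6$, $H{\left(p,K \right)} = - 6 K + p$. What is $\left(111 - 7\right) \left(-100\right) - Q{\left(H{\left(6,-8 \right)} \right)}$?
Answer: $-10400$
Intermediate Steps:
$H{\left(p,K \right)} = p - 6 K$
$E{\left(Z \right)} = -1$ ($E{\left(Z \right)} = 5 - 6 = -1$)
$Q{\left(a \right)} = 0$ ($Q{\left(a \right)} = a \left(-1\right) + a = - a + a = 0$)
$\left(111 - 7\right) \left(-100\right) - Q{\left(H{\left(6,-8 \right)} \right)} = \left(111 - 7\right) \left(-100\right) - 0 = 104 \left(-100\right) + 0 = -10400 + 0 = -10400$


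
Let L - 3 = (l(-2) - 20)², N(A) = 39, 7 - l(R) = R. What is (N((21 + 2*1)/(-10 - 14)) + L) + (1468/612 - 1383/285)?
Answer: 2333537/14535 ≈ 160.55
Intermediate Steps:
l(R) = 7 - R
L = 124 (L = 3 + ((7 - 1*(-2)) - 20)² = 3 + ((7 + 2) - 20)² = 3 + (9 - 20)² = 3 + (-11)² = 3 + 121 = 124)
(N((21 + 2*1)/(-10 - 14)) + L) + (1468/612 - 1383/285) = (39 + 124) + (1468/612 - 1383/285) = 163 + (1468*(1/612) - 1383*1/285) = 163 + (367/153 - 461/95) = 163 - 35668/14535 = 2333537/14535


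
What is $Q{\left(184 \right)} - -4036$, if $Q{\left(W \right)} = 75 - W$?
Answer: $3927$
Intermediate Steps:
$Q{\left(184 \right)} - -4036 = \left(75 - 184\right) - -4036 = \left(75 - 184\right) + 4036 = -109 + 4036 = 3927$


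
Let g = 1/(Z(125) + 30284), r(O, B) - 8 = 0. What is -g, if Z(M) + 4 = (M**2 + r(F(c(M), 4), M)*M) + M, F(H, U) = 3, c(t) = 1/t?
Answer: -1/47030 ≈ -2.1263e-5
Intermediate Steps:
r(O, B) = 8 (r(O, B) = 8 + 0 = 8)
Z(M) = -4 + M**2 + 9*M (Z(M) = -4 + ((M**2 + 8*M) + M) = -4 + (M**2 + 9*M) = -4 + M**2 + 9*M)
g = 1/47030 (g = 1/((-4 + 125**2 + 9*125) + 30284) = 1/((-4 + 15625 + 1125) + 30284) = 1/(16746 + 30284) = 1/47030 ≈ 2.1263e-5)
-g = -1*1/47030 = -1/47030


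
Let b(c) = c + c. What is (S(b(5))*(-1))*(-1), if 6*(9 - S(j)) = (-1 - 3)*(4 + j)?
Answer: 55/3 ≈ 18.333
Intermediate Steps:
b(c) = 2*c
S(j) = 35/3 + 2*j/3 (S(j) = 9 - (-1 - 3)*(4 + j)/6 = 9 - (-2)*(4 + j)/3 = 9 - (-16 - 4*j)/6 = 9 + (8/3 + 2*j/3) = 35/3 + 2*j/3)
(S(b(5))*(-1))*(-1) = ((35/3 + 2*(2*5)/3)*(-1))*(-1) = ((35/3 + (2/3)*10)*(-1))*(-1) = ((35/3 + 20/3)*(-1))*(-1) = ((55/3)*(-1))*(-1) = -55/3*(-1) = 55/3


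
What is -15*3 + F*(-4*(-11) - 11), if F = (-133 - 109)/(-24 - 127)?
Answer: 1191/151 ≈ 7.8874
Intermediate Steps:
F = 242/151 (F = -242/(-151) = -242*(-1/151) = 242/151 ≈ 1.6026)
-15*3 + F*(-4*(-11) - 11) = -15*3 + 242*(-4*(-11) - 11)/151 = -45 + 242*(44 - 11)/151 = -45 + (242/151)*33 = -45 + 7986/151 = 1191/151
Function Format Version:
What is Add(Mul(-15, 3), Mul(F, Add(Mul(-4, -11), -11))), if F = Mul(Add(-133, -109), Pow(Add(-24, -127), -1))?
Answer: Rational(1191, 151) ≈ 7.8874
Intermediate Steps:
F = Rational(242, 151) (F = Mul(-242, Pow(-151, -1)) = Mul(-242, Rational(-1, 151)) = Rational(242, 151) ≈ 1.6026)
Add(Mul(-15, 3), Mul(F, Add(Mul(-4, -11), -11))) = Add(Mul(-15, 3), Mul(Rational(242, 151), Add(Mul(-4, -11), -11))) = Add(-45, Mul(Rational(242, 151), Add(44, -11))) = Add(-45, Mul(Rational(242, 151), 33)) = Add(-45, Rational(7986, 151)) = Rational(1191, 151)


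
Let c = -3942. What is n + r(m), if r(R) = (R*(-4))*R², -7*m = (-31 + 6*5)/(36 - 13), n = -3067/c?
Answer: 12799437059/16451073702 ≈ 0.77803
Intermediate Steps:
n = 3067/3942 (n = -3067/(-3942) = -3067*(-1/3942) = 3067/3942 ≈ 0.77803)
m = 1/161 (m = -(-31 + 6*5)/(7*(36 - 13)) = -(-31 + 30)/(7*23) = -(-1)/(7*23) = -⅐*(-1/23) = 1/161 ≈ 0.0062112)
r(R) = -4*R³ (r(R) = (-4*R)*R² = -4*R³)
n + r(m) = 3067/3942 - 4*(1/161)³ = 3067/3942 - 4*1/4173281 = 3067/3942 - 4/4173281 = 12799437059/16451073702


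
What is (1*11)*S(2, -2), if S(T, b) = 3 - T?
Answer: 11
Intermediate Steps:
(1*11)*S(2, -2) = (1*11)*(3 - 1*2) = 11*(3 - 2) = 11*1 = 11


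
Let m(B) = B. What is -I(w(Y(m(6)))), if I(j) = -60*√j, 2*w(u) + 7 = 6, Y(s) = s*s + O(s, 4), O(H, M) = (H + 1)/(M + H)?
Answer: 30*I*√2 ≈ 42.426*I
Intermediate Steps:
O(H, M) = (1 + H)/(H + M)
Y(s) = s² + (1 + s)/(4 + s) (Y(s) = s*s + (1 + s)/(s + 4) = s² + (1 + s)/(4 + s))
w(u) = -½ (w(u) = -7/2 + (½)*6 = -7/2 + 3 = -½)
-I(w(Y(m(6)))) = -(-60)*√(-½) = -(-60)*I*√2/2 = -(-30)*I*√2 = 30*I*√2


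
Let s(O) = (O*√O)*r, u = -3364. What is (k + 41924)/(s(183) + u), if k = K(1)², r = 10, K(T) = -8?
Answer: 35311908/150383051 + 19209510*√183/150383051 ≈ 1.9628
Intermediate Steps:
k = 64 (k = (-8)² = 64)
s(O) = 10*O^(3/2) (s(O) = (O*√O)*10 = O^(3/2)*10 = 10*O^(3/2))
(k + 41924)/(s(183) + u) = (64 + 41924)/(10*183^(3/2) - 3364) = 41988/(10*(183*√183) - 3364) = 41988/(1830*√183 - 3364) = 41988/(-3364 + 1830*√183)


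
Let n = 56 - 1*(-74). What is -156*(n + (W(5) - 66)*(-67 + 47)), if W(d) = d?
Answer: -210600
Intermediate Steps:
n = 130 (n = 56 + 74 = 130)
-156*(n + (W(5) - 66)*(-67 + 47)) = -156*(130 + (5 - 66)*(-67 + 47)) = -156*(130 - 61*(-20)) = -156*(130 + 1220) = -156*1350 = -210600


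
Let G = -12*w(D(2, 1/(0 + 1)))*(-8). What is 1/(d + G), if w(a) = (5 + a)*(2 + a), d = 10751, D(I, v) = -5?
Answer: 1/10751 ≈ 9.3015e-5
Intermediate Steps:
w(a) = (2 + a)*(5 + a)
G = 0 (G = -12*(10 + (-5)² + 7*(-5))*(-8) = -12*(10 + 25 - 35)*(-8) = -12*0*(-8) = 0*(-8) = 0)
1/(d + G) = 1/(10751 + 0) = 1/10751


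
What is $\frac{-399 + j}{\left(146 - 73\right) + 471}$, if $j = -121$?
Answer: $- \frac{65}{68} \approx -0.95588$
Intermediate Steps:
$\frac{-399 + j}{\left(146 - 73\right) + 471} = \frac{-399 - 121}{\left(146 - 73\right) + 471} = - \frac{520}{73 + 471} = - \frac{520}{544} = \left(-520\right) \frac{1}{544} = - \frac{65}{68}$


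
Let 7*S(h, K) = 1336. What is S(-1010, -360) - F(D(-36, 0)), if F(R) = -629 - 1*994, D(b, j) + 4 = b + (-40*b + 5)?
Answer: 12697/7 ≈ 1813.9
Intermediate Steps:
S(h, K) = 1336/7 (S(h, K) = (⅐)*1336 = 1336/7)
D(b, j) = 1 - 39*b (D(b, j) = -4 + (b + (-40*b + 5)) = -4 + (b + (5 - 40*b)) = -4 + (5 - 39*b) = 1 - 39*b)
F(R) = -1623 (F(R) = -629 - 994 = -1623)
S(-1010, -360) - F(D(-36, 0)) = 1336/7 - 1*(-1623) = 1336/7 + 1623 = 12697/7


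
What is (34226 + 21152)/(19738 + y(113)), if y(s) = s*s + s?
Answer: 27689/16310 ≈ 1.6977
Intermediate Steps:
y(s) = s + s² (y(s) = s² + s = s + s²)
(34226 + 21152)/(19738 + y(113)) = (34226 + 21152)/(19738 + 113*(1 + 113)) = 55378/(19738 + 113*114) = 55378/(19738 + 12882) = 55378/32620 = 55378*(1/32620) = 27689/16310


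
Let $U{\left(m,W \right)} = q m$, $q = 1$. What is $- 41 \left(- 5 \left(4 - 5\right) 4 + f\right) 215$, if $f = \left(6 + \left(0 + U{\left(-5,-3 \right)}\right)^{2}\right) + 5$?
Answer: $-493640$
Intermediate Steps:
$U{\left(m,W \right)} = m$ ($U{\left(m,W \right)} = 1 m = m$)
$f = 36$ ($f = \left(6 + \left(0 - 5\right)^{2}\right) + 5 = \left(6 + \left(-5\right)^{2}\right) + 5 = \left(6 + 25\right) + 5 = 31 + 5 = 36$)
$- 41 \left(- 5 \left(4 - 5\right) 4 + f\right) 215 = - 41 \left(- 5 \left(4 - 5\right) 4 + 36\right) 215 = - 41 \left(- 5 \left(\left(-1\right) 4\right) + 36\right) 215 = - 41 \left(\left(-5\right) \left(-4\right) + 36\right) 215 = - 41 \left(20 + 36\right) 215 = \left(-41\right) 56 \cdot 215 = \left(-2296\right) 215 = -493640$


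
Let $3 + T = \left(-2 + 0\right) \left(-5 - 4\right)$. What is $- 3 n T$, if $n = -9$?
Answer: $405$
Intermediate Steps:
$T = 15$ ($T = -3 + \left(-2 + 0\right) \left(-5 - 4\right) = -3 - -18 = -3 + 18 = 15$)
$- 3 n T = \left(-3\right) \left(-9\right) 15 = 27 \cdot 15 = 405$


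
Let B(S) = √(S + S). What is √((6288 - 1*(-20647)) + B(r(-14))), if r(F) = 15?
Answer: √(26935 + √30) ≈ 164.14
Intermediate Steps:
B(S) = √2*√S (B(S) = √(2*S) = √2*√S)
√((6288 - 1*(-20647)) + B(r(-14))) = √((6288 - 1*(-20647)) + √2*√15) = √((6288 + 20647) + √30) = √(26935 + √30)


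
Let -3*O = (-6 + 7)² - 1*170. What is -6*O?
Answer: -338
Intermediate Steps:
O = 169/3 (O = -((-6 + 7)² - 1*170)/3 = -(1² - 170)/3 = -(1 - 170)/3 = -⅓*(-169) = 169/3 ≈ 56.333)
-6*O = -6*169/3 = -338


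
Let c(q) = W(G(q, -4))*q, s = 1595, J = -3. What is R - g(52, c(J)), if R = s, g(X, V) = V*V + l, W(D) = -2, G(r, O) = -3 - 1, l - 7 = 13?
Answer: 1539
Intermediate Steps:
l = 20 (l = 7 + 13 = 20)
G(r, O) = -4
c(q) = -2*q
g(X, V) = 20 + V**2 (g(X, V) = V*V + 20 = V**2 + 20 = 20 + V**2)
R = 1595
R - g(52, c(J)) = 1595 - (20 + (-2*(-3))**2) = 1595 - (20 + 6**2) = 1595 - (20 + 36) = 1595 - 1*56 = 1595 - 56 = 1539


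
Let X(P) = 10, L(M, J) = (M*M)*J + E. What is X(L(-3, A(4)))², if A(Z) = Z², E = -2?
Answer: 100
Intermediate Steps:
L(M, J) = -2 + J*M² (L(M, J) = (M*M)*J - 2 = M²*J - 2 = J*M² - 2 = -2 + J*M²)
X(L(-3, A(4)))² = 10² = 100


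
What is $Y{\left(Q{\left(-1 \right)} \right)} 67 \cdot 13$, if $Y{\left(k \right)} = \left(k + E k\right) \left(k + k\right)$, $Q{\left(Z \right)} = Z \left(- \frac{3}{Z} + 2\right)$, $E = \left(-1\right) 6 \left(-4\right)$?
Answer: $1088750$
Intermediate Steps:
$E = 24$ ($E = \left(-6\right) \left(-4\right) = 24$)
$Q{\left(Z \right)} = Z \left(2 - \frac{3}{Z}\right)$
$Y{\left(k \right)} = 50 k^{2}$ ($Y{\left(k \right)} = \left(k + 24 k\right) \left(k + k\right) = 25 k 2 k = 50 k^{2}$)
$Y{\left(Q{\left(-1 \right)} \right)} 67 \cdot 13 = 50 \left(-3 + 2 \left(-1\right)\right)^{2} \cdot 67 \cdot 13 = 50 \left(-3 - 2\right)^{2} \cdot 67 \cdot 13 = 50 \left(-5\right)^{2} \cdot 67 \cdot 13 = 50 \cdot 25 \cdot 67 \cdot 13 = 1250 \cdot 67 \cdot 13 = 83750 \cdot 13 = 1088750$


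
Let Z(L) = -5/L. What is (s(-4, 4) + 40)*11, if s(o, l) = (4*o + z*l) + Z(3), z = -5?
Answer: 77/3 ≈ 25.667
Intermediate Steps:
s(o, l) = -5/3 - 5*l + 4*o (s(o, l) = (4*o - 5*l) - 5/3 = (-5*l + 4*o) - 5*1/3 = (-5*l + 4*o) - 5/3 = -5/3 - 5*l + 4*o)
(s(-4, 4) + 40)*11 = ((-5/3 - 5*4 + 4*(-4)) + 40)*11 = ((-5/3 - 20 - 16) + 40)*11 = (-113/3 + 40)*11 = (7/3)*11 = 77/3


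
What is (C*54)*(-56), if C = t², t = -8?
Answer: -193536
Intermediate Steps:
C = 64 (C = (-8)² = 64)
(C*54)*(-56) = (64*54)*(-56) = 3456*(-56) = -193536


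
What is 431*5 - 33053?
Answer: -30898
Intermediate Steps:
431*5 - 33053 = 2155 - 33053 = -30898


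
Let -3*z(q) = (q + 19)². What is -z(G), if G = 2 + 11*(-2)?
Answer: ⅓ ≈ 0.33333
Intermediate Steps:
G = -20 (G = 2 - 22 = -20)
z(q) = -(19 + q)²/3 (z(q) = -(q + 19)²/3 = -(19 + q)²/3)
-z(G) = -(-1)*(19 - 20)²/3 = -(-1)*(-1)²/3 = -(-1)/3 = -1*(-⅓) = ⅓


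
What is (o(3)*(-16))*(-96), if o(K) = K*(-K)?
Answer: -13824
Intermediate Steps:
o(K) = -K²
(o(3)*(-16))*(-96) = (-1*3²*(-16))*(-96) = (-1*9*(-16))*(-96) = -9*(-16)*(-96) = 144*(-96) = -13824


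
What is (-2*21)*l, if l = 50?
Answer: -2100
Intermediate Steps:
(-2*21)*l = -2*21*50 = -42*50 = -2100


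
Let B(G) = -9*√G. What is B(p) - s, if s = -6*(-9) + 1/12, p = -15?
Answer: -649/12 - 9*I*√15 ≈ -54.083 - 34.857*I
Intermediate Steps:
s = 649/12 (s = 54 + 1/12 = 649/12 ≈ 54.083)
B(p) - s = -9*I*√15 - 1*649/12 = -9*I*√15 - 649/12 = -649/12 - 9*I*√15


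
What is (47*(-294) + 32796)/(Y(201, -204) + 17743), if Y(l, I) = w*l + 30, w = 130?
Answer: 18978/43903 ≈ 0.43227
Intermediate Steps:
Y(l, I) = 30 + 130*l (Y(l, I) = 130*l + 30 = 30 + 130*l)
(47*(-294) + 32796)/(Y(201, -204) + 17743) = (47*(-294) + 32796)/((30 + 130*201) + 17743) = (-13818 + 32796)/((30 + 26130) + 17743) = 18978/(26160 + 17743) = 18978/43903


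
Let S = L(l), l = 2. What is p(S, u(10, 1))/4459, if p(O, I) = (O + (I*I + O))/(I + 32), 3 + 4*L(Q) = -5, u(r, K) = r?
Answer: 16/31213 ≈ 0.00051261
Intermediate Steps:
L(Q) = -2 (L(Q) = -¾ + (¼)*(-5) = -¾ - 5/4 = -2)
S = -2
p(O, I) = (I² + 2*O)/(32 + I) (p(O, I) = (O + (I² + O))/(32 + I) = (O + (O + I²))/(32 + I) = (I² + 2*O)/(32 + I))
p(S, u(10, 1))/4459 = ((10² + 2*(-2))/(32 + 10))/4459 = ((100 - 4)/42)*(1/4459) = ((1/42)*96)*(1/4459) = (16/7)*(1/4459) = 16/31213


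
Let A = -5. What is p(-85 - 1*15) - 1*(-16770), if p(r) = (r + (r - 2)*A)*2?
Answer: 17590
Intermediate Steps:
p(r) = 20 - 8*r (p(r) = (r + (r - 2)*(-5))*2 = (r + (-2 + r)*(-5))*2 = (r + (10 - 5*r))*2 = (10 - 4*r)*2 = 20 - 8*r)
p(-85 - 1*15) - 1*(-16770) = (20 - 8*(-85 - 1*15)) - 1*(-16770) = (20 - 8*(-85 - 15)) + 16770 = (20 - 8*(-100)) + 16770 = (20 + 800) + 16770 = 820 + 16770 = 17590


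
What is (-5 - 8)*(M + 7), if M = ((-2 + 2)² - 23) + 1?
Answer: 195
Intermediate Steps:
M = -22 (M = (0² - 23) + 1 = (0 - 23) + 1 = -23 + 1 = -22)
(-5 - 8)*(M + 7) = (-5 - 8)*(-22 + 7) = -13*(-15) = 195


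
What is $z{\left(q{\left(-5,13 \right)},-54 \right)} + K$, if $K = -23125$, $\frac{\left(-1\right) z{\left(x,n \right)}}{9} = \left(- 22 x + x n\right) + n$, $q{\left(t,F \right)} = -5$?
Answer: $-26059$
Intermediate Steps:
$z{\left(x,n \right)} = - 9 n + 198 x - 9 n x$ ($z{\left(x,n \right)} = - 9 \left(\left(- 22 x + x n\right) + n\right) = - 9 \left(\left(- 22 x + n x\right) + n\right) = - 9 \left(n - 22 x + n x\right) = - 9 n + 198 x - 9 n x$)
$z{\left(q{\left(-5,13 \right)},-54 \right)} + K = \left(\left(-9\right) \left(-54\right) + 198 \left(-5\right) - \left(-486\right) \left(-5\right)\right) - 23125 = \left(486 - 990 - 2430\right) - 23125 = -2934 - 23125 = -26059$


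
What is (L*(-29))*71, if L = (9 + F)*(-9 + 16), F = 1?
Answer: -144130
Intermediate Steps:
L = 70 (L = (9 + 1)*(-9 + 16) = 10*7 = 70)
(L*(-29))*71 = (70*(-29))*71 = -2030*71 = -144130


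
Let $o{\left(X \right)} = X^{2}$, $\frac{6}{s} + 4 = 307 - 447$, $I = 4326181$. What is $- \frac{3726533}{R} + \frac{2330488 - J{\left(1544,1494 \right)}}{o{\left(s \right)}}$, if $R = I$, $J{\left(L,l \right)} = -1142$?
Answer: $\frac{5810142757570747}{4326181} \approx 1.343 \cdot 10^{9}$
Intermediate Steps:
$s = - \frac{1}{24}$ ($s = \frac{6}{-4 + \left(307 - 447\right)} = \frac{6}{-4 - 140} = \frac{6}{-144} = 6 \left(- \frac{1}{144}\right) = - \frac{1}{24} \approx -0.041667$)
$R = 4326181$
$- \frac{3726533}{R} + \frac{2330488 - J{\left(1544,1494 \right)}}{o{\left(s \right)}} = - \frac{3726533}{4326181} + \frac{2330488 - -1142}{\left(- \frac{1}{24}\right)^{2}} = \left(-3726533\right) \frac{1}{4326181} + \left(2330488 + 1142\right) \frac{1}{\frac{1}{576}} = - \frac{3726533}{4326181} + 2331630 \cdot 576 = - \frac{3726533}{4326181} + 1343018880 = \frac{5810142757570747}{4326181}$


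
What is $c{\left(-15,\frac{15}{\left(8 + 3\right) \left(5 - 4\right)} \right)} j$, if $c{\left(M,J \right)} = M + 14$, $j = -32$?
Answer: $32$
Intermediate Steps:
$c{\left(M,J \right)} = 14 + M$
$c{\left(-15,\frac{15}{\left(8 + 3\right) \left(5 - 4\right)} \right)} j = \left(14 - 15\right) \left(-32\right) = \left(-1\right) \left(-32\right) = 32$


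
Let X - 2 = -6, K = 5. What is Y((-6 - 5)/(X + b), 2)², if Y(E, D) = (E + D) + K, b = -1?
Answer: 2116/25 ≈ 84.640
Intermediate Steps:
X = -4 (X = 2 - 6 = -4)
Y(E, D) = 5 + D + E (Y(E, D) = (E + D) + 5 = (D + E) + 5 = 5 + D + E)
Y((-6 - 5)/(X + b), 2)² = (5 + 2 + (-6 - 5)/(-4 - 1))² = (5 + 2 - 11/(-5))² = (5 + 2 - 11*(-⅕))² = (5 + 2 + 11/5)² = (46/5)² = 2116/25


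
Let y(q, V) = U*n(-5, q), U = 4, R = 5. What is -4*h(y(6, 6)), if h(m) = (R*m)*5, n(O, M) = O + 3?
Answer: 800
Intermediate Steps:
n(O, M) = 3 + O
y(q, V) = -8 (y(q, V) = 4*(3 - 5) = 4*(-2) = -8)
h(m) = 25*m (h(m) = (5*m)*5 = 25*m)
-4*h(y(6, 6)) = -100*(-8) = -4*(-200) = 800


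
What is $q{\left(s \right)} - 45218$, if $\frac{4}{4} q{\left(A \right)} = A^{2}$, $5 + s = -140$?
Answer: $-24193$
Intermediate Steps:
$s = -145$ ($s = -5 - 140 = -145$)
$q{\left(A \right)} = A^{2}$
$q{\left(s \right)} - 45218 = \left(-145\right)^{2} - 45218 = 21025 - 45218 = -24193$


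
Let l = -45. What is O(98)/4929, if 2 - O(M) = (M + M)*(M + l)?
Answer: -3462/1643 ≈ -2.1071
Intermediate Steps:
O(M) = 2 - 2*M*(-45 + M) (O(M) = 2 - (M + M)*(M - 45) = 2 - 2*M*(-45 + M))
O(98)/4929 = (2 - 2*98² + 90*98)/4929 = (2 - 2*9604 + 8820)*(1/4929) = (2 - 19208 + 8820)*(1/4929) = -10386*1/4929 = -3462/1643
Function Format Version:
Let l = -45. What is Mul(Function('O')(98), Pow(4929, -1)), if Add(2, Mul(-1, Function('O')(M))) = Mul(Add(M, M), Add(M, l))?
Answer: Rational(-3462, 1643) ≈ -2.1071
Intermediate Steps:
Function('O')(M) = Add(2, Mul(-2, M, Add(-45, M))) (Function('O')(M) = Add(2, Mul(-1, Mul(Add(M, M), Add(M, -45)))) = Add(2, Mul(-1, Mul(Mul(2, M), Add(-45, M)))) = Add(2, Mul(-1, Mul(2, M, Add(-45, M)))) = Add(2, Mul(-2, M, Add(-45, M))))
Mul(Function('O')(98), Pow(4929, -1)) = Mul(Add(2, Mul(-2, Pow(98, 2)), Mul(90, 98)), Pow(4929, -1)) = Mul(Add(2, Mul(-2, 9604), 8820), Rational(1, 4929)) = Mul(Add(2, -19208, 8820), Rational(1, 4929)) = Mul(-10386, Rational(1, 4929)) = Rational(-3462, 1643)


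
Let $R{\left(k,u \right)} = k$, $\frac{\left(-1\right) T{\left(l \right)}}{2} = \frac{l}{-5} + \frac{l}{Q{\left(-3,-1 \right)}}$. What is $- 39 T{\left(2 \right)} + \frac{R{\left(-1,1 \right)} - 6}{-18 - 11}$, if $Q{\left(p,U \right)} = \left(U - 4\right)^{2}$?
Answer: $- \frac{17921}{725} \approx -24.719$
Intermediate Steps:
$Q{\left(p,U \right)} = \left(-4 + U\right)^{2}$
$T{\left(l \right)} = \frac{8 l}{25}$ ($T{\left(l \right)} = - 2 \left(\frac{l}{-5} + \frac{l}{\left(-4 - 1\right)^{2}}\right) = - 2 \left(l \left(- \frac{1}{5}\right) + \frac{l}{\left(-5\right)^{2}}\right) = - 2 \left(- \frac{l}{5} + \frac{l}{25}\right) = - 2 \left(- \frac{4 l}{25}\right) = \frac{8 l}{25}$)
$- 39 T{\left(2 \right)} + \frac{R{\left(-1,1 \right)} - 6}{-18 - 11} = - 39 \cdot \frac{8}{25} \cdot 2 + \frac{-1 - 6}{-18 - 11} = \left(-39\right) \frac{16}{25} - \frac{7}{-29} = - \frac{624}{25} - - \frac{7}{29} = - \frac{624}{25} + \frac{7}{29} = - \frac{17921}{725}$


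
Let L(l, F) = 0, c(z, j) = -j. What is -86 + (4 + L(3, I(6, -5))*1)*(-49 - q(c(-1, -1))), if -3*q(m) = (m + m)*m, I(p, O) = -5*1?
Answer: -838/3 ≈ -279.33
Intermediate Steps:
I(p, O) = -5
q(m) = -2*m²/3 (q(m) = -(m + m)*m/3 = -2*m*m/3 = -2*m²/3)
-86 + (4 + L(3, I(6, -5))*1)*(-49 - q(c(-1, -1))) = -86 + (4 + 0*1)*(-49 - (-2)*(-1*(-1))²/3) = -86 + (4 + 0)*(-49 - (-2)*1²/3) = -86 + 4*(-49 - (-2)/3) = -86 + 4*(-49 - 1*(-⅔)) = -86 + 4*(-49 + ⅔) = -86 + 4*(-145/3) = -86 - 580/3 = -838/3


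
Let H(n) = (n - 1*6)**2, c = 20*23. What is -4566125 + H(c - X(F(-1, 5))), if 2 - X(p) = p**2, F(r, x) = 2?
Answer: -4358189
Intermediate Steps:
c = 460
X(p) = 2 - p**2
H(n) = (-6 + n)**2 (H(n) = (n - 6)**2 = (-6 + n)**2)
-4566125 + H(c - X(F(-1, 5))) = -4566125 + (-6 + (460 - (2 - 1*2**2)))**2 = -4566125 + (-6 + (460 - (2 - 1*4)))**2 = -4566125 + (-6 + (460 - (2 - 4)))**2 = -4566125 + (-6 + (460 - 1*(-2)))**2 = -4566125 + (-6 + (460 + 2))**2 = -4566125 + (-6 + 462)**2 = -4566125 + 456**2 = -4566125 + 207936 = -4358189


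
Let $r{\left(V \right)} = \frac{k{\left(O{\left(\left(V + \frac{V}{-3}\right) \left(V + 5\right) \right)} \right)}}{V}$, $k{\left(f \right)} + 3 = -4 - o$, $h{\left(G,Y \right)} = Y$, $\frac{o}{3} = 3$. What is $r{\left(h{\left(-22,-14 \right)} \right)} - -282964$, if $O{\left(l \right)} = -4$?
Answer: $\frac{1980756}{7} \approx 2.8297 \cdot 10^{5}$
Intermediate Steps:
$o = 9$ ($o = 3 \cdot 3 = 9$)
$k{\left(f \right)} = -16$ ($k{\left(f \right)} = -3 - 13 = -16$)
$r{\left(V \right)} = - \frac{16}{V}$
$r{\left(h{\left(-22,-14 \right)} \right)} - -282964 = - \frac{16}{-14} - -282964 = \left(-16\right) \left(- \frac{1}{14}\right) + 282964 = \frac{8}{7} + 282964 = \frac{1980756}{7}$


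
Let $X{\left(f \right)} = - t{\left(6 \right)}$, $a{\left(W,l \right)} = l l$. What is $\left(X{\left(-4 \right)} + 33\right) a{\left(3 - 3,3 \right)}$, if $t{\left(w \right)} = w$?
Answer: $243$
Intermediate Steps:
$a{\left(W,l \right)} = l^{2}$
$X{\left(f \right)} = -6$ ($X{\left(f \right)} = \left(-1\right) 6 = -6$)
$\left(X{\left(-4 \right)} + 33\right) a{\left(3 - 3,3 \right)} = \left(-6 + 33\right) 3^{2} = 27 \cdot 9 = 243$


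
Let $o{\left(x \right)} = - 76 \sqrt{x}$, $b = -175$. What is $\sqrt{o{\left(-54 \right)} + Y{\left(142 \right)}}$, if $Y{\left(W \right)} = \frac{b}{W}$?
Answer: $\frac{\sqrt{-24850 - 4597392 i \sqrt{6}}}{142} \approx 16.692 - 16.729 i$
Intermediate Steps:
$Y{\left(W \right)} = - \frac{175}{W}$
$\sqrt{o{\left(-54 \right)} + Y{\left(142 \right)}} = \sqrt{- 76 \sqrt{-54} - \frac{175}{142}} = \sqrt{- 76 \cdot 3 i \sqrt{6} - \frac{175}{142}} = \sqrt{- 228 i \sqrt{6} - \frac{175}{142}} = \sqrt{- \frac{175}{142} - 228 i \sqrt{6}}$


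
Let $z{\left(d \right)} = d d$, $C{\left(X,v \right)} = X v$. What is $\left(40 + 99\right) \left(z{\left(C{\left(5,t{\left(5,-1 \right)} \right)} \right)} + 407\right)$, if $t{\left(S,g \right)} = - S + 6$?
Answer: $60048$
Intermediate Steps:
$t{\left(S,g \right)} = 6 - S$
$z{\left(d \right)} = d^{2}$
$\left(40 + 99\right) \left(z{\left(C{\left(5,t{\left(5,-1 \right)} \right)} \right)} + 407\right) = \left(40 + 99\right) \left(\left(5 \left(6 - 5\right)\right)^{2} + 407\right) = 139 \left(\left(5 \left(6 - 5\right)\right)^{2} + 407\right) = 139 \left(\left(5 \cdot 1\right)^{2} + 407\right) = 139 \left(5^{2} + 407\right) = 139 \left(25 + 407\right) = 139 \cdot 432 = 60048$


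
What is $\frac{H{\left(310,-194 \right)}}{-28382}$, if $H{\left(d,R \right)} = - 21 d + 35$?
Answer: $\frac{6475}{28382} \approx 0.22814$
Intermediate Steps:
$H{\left(d,R \right)} = 35 - 21 d$
$\frac{H{\left(310,-194 \right)}}{-28382} = \frac{35 - 6510}{-28382} = \left(35 - 6510\right) \left(- \frac{1}{28382}\right) = \left(-6475\right) \left(- \frac{1}{28382}\right) = \frac{6475}{28382}$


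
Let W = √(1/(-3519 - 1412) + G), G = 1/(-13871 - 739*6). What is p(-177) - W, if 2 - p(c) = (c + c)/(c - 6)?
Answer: 4/61 - 2*I*√524331696595/90261955 ≈ 0.065574 - 0.016045*I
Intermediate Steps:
p(c) = 2 - 2*c/(-6 + c) (p(c) = 2 - (c + c)/(c - 6) = 2 - 2*c/(-6 + c))
G = -1/18305 (G = 1/(-13871 - 4434) = 1/(-18305) = -1/18305 ≈ -5.4630e-5)
W = 2*I*√524331696595/90261955 (W = √(1/(-3519 - 1412) - 1/18305) = √(1/(-4931) - 1/18305) = √(-1/4931 - 1/18305) = √(-23236/90261955) = 2*I*√524331696595/90261955 ≈ 0.016045*I)
p(-177) - W = -12/(-6 - 177) - 2*I*√524331696595/90261955 = -12/(-183) - 2*I*√524331696595/90261955 = -12*(-1/183) - 2*I*√524331696595/90261955 = 4/61 - 2*I*√524331696595/90261955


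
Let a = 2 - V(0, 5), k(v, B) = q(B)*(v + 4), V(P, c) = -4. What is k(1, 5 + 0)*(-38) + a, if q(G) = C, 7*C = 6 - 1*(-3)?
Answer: -1668/7 ≈ -238.29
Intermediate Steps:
C = 9/7 (C = (6 - 1*(-3))/7 = (6 + 3)/7 = (⅐)*9 = 9/7 ≈ 1.2857)
q(G) = 9/7
k(v, B) = 36/7 + 9*v/7 (k(v, B) = 9*(v + 4)/7 = 9*(4 + v)/7 = 36/7 + 9*v/7)
a = 6 (a = 2 - 1*(-4) = 2 + 4 = 6)
k(1, 5 + 0)*(-38) + a = (36/7 + (9/7)*1)*(-38) + 6 = (36/7 + 9/7)*(-38) + 6 = (45/7)*(-38) + 6 = -1710/7 + 6 = -1668/7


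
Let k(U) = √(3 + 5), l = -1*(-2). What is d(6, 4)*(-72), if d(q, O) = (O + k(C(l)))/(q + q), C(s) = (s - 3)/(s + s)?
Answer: -24 - 12*√2 ≈ -40.971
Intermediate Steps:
l = 2
C(s) = (-3 + s)/(2*s) (C(s) = (-3 + s)/((2*s)) = (-3 + s)*(1/(2*s)) = (-3 + s)/(2*s))
k(U) = 2*√2 (k(U) = √8 = 2*√2)
d(q, O) = (O + 2*√2)/(2*q) (d(q, O) = (O + 2*√2)/(q + q) = (O + 2*√2)/((2*q)) = (O + 2*√2)*(1/(2*q)) = (O + 2*√2)/(2*q))
d(6, 4)*(-72) = ((√2 + (½)*4)/6)*(-72) = ((√2 + 2)/6)*(-72) = ((2 + √2)/6)*(-72) = (⅓ + √2/6)*(-72) = -24 - 12*√2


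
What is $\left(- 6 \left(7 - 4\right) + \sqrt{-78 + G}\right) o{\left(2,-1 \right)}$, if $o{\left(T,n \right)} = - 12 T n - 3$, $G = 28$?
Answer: $-378 + 105 i \sqrt{2} \approx -378.0 + 148.49 i$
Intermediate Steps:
$o{\left(T,n \right)} = -3 - 12 T n$ ($o{\left(T,n \right)} = - 12 T n - 3 = -3 - 12 T n$)
$\left(- 6 \left(7 - 4\right) + \sqrt{-78 + G}\right) o{\left(2,-1 \right)} = \left(- 6 \left(7 - 4\right) + \sqrt{-78 + 28}\right) \left(-3 - 24 \left(-1\right)\right) = \left(\left(-6\right) 3 + \sqrt{-50}\right) \left(-3 + 24\right) = \left(-18 + 5 i \sqrt{2}\right) 21 = -378 + 105 i \sqrt{2}$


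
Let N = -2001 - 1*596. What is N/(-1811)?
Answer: 2597/1811 ≈ 1.4340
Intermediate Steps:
N = -2597 (N = -2001 - 596 = -2597)
N/(-1811) = -2597/(-1811) = -2597*(-1/1811) = 2597/1811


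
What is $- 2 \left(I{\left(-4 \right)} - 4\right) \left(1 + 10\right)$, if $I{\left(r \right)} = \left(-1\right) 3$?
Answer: $154$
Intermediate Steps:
$I{\left(r \right)} = -3$
$- 2 \left(I{\left(-4 \right)} - 4\right) \left(1 + 10\right) = - 2 \left(-3 - 4\right) \left(1 + 10\right) = \left(-2\right) \left(-7\right) 11 = 14 \cdot 11 = 154$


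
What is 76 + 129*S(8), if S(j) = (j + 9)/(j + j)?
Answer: 3409/16 ≈ 213.06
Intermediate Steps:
S(j) = (9 + j)/(2*j) (S(j) = (9 + j)/((2*j)) = (9 + j)*(1/(2*j)) = (9 + j)/(2*j))
76 + 129*S(8) = 76 + 129*((½)*(9 + 8)/8) = 76 + 129*((½)*(⅛)*17) = 76 + 129*(17/16) = 76 + 2193/16 = 3409/16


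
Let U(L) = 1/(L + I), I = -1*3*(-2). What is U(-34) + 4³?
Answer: 1791/28 ≈ 63.964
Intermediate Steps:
I = 6 (I = -3*(-2) = 6)
U(L) = 1/(6 + L) (U(L) = 1/(L + 6) = 1/(6 + L))
U(-34) + 4³ = 1/(6 - 34) + 4³ = 1/(-28) + 64 = -1/28 + 64 = 1791/28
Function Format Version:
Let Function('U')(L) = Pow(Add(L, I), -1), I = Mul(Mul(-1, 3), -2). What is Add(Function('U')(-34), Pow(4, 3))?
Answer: Rational(1791, 28) ≈ 63.964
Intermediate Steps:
I = 6 (I = Mul(-3, -2) = 6)
Function('U')(L) = Pow(Add(6, L), -1) (Function('U')(L) = Pow(Add(L, 6), -1) = Pow(Add(6, L), -1))
Add(Function('U')(-34), Pow(4, 3)) = Add(Pow(Add(6, -34), -1), Pow(4, 3)) = Add(Pow(-28, -1), 64) = Add(Rational(-1, 28), 64) = Rational(1791, 28)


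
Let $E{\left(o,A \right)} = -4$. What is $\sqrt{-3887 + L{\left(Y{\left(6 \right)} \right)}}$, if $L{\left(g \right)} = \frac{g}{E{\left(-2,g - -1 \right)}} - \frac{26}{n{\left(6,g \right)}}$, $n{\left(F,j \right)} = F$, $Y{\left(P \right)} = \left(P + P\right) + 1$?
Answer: $\frac{i \sqrt{140205}}{6} \approx 62.407 i$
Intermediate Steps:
$Y{\left(P \right)} = 1 + 2 P$ ($Y{\left(P \right)} = 2 P + 1 = 1 + 2 P$)
$L{\left(g \right)} = - \frac{13}{3} - \frac{g}{4}$ ($L{\left(g \right)} = \frac{g}{-4} - \frac{26}{6} = g \left(- \frac{1}{4}\right) - \frac{13}{3} = - \frac{g}{4} - \frac{13}{3} = - \frac{13}{3} - \frac{g}{4}$)
$\sqrt{-3887 + L{\left(Y{\left(6 \right)} \right)}} = \sqrt{-3887 - \left(\frac{13}{3} + \frac{1 + 2 \cdot 6}{4}\right)} = \sqrt{-3887 - \left(\frac{13}{3} + \frac{1 + 12}{4}\right)} = \sqrt{-3887 - \frac{91}{12}} = \sqrt{- \frac{46735}{12}} = \frac{i \sqrt{140205}}{6}$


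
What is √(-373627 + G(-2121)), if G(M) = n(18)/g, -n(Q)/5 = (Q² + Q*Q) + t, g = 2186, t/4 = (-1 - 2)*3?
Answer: I*√446354794213/1093 ≈ 611.25*I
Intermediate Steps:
t = -36 (t = 4*((-1 - 2)*3) = 4*(-3*3) = 4*(-9) = -36)
n(Q) = 180 - 10*Q² (n(Q) = -5*((Q² + Q*Q) - 36) = -5*((Q² + Q²) - 36) = -5*(2*Q² - 36) = -5*(-36 + 2*Q²) = 180 - 10*Q²)
G(M) = -1530/1093 (G(M) = (180 - 10*18²)/2186 = (180 - 10*324)*(1/2186) = (180 - 3240)*(1/2186) = -3060*1/2186 = -1530/1093)
√(-373627 + G(-2121)) = √(-373627 - 1530/1093) = √(-408375841/1093) = I*√446354794213/1093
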